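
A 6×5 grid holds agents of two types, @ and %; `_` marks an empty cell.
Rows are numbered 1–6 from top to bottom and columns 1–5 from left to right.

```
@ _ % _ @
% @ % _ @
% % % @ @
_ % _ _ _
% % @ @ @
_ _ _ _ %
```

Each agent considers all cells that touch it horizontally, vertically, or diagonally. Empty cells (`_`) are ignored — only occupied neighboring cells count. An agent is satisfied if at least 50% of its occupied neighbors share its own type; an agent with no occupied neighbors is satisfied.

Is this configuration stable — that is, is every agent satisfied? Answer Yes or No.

No

(1,1)@ 1/2 ✓
(1,3)% 1/2 ✓
(1,5)@ 1/1 ✓
(2,1)% 2/4 ✓
(2,2)@ 1/7 ✗
(2,3)% 3/5 ✓
(2,5)@ 3/3 ✓
(3,1)% 3/4 ✓
(3,2)% 5/6 ✓
(3,3)% 3/5 ✓
(3,4)@ 2/4 ✓
(3,5)@ 2/2 ✓
(4,2)% 5/6 ✓
(5,1)% 2/2 ✓
(5,2)% 2/3 ✓
(5,3)@ 1/3 ✗
(5,4)@ 2/3 ✓
(5,5)@ 1/2 ✓
(6,5)% 0/2 ✗
For instance (2,2) has only 1/7 same-type neighbors, below 1/2.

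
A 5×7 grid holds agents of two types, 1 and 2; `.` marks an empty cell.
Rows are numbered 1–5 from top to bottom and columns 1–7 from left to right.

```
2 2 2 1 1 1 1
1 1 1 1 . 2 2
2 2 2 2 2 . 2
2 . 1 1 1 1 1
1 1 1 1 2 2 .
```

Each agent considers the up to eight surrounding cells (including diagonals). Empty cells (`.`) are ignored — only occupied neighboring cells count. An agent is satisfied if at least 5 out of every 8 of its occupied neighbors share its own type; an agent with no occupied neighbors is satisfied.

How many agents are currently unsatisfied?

26

(1,1)2 1/3 unhappy
(1,2)2 2/5 unhappy
(1,3)2 1/5 unhappy
(1,4)1 3/4 ok
(1,5)1 3/4 ok
(1,6)1 2/4 unhappy
(1,7)1 1/3 unhappy
(2,1)1 1/5 unhappy
(2,2)1 2/8 unhappy
(2,3)1 3/8 unhappy
(2,4)1 3/7 unhappy
(2,6)2 3/6 unhappy
(2,7)2 2/4 unhappy
(3,1)2 2/4 unhappy
(3,2)2 3/7 unhappy
(3,3)2 2/7 unhappy
(3,4)2 2/7 unhappy
(3,5)2 2/6 unhappy
(3,7)2 2/4 unhappy
(4,1)2 2/4 unhappy
(4,3)1 4/7 unhappy
(4,4)1 4/8 unhappy
(4,5)1 3/7 unhappy
(4,6)1 2/6 unhappy
(4,7)1 1/3 unhappy
(5,1)1 1/2 unhappy
(5,2)1 3/4 ok
(5,3)1 4/4 ok
(5,4)1 4/5 ok
(5,5)2 1/5 unhappy
(5,6)2 1/4 unhappy
Unsatisfied: (1,1), (1,2), (1,3), (1,6), (1,7), (2,1), (2,2), (2,3), (2,4), (2,6), (2,7), (3,1), (3,2), (3,3), (3,4), (3,5), (3,7), (4,1), (4,3), (4,4), (4,5), (4,6), (4,7), (5,1), (5,5), (5,6) — 26 in total.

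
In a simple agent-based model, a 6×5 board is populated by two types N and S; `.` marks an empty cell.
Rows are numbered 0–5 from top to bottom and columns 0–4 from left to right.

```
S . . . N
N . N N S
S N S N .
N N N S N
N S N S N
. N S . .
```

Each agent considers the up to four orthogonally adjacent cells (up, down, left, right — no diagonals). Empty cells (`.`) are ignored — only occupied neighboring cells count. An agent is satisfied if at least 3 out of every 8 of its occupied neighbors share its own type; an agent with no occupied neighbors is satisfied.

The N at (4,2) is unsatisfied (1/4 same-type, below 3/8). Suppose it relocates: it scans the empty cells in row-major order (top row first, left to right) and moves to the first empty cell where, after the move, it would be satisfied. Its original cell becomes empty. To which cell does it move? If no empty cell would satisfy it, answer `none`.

Vacating (4,2). Empty cells in order:
  (0,1): 0/1 same-type → still unsatisfied.
  (0,2): 1/1 same-type → satisfied — stop here.

(0,2)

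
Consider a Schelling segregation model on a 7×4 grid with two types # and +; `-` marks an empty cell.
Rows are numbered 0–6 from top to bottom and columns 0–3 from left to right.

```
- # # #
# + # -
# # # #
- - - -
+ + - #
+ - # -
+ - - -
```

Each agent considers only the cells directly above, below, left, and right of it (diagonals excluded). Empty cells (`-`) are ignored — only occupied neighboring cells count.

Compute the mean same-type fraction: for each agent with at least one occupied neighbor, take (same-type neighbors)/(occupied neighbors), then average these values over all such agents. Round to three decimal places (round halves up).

0.810

Row 0: (0,1)# 1/2 · (0,2)# 3/3 · (0,3)# 1/1
Row 1: (1,0)# 1/2 · (1,1)+ 0/4 · (1,2)# 2/3
Row 2: (2,0)# 2/2 · (2,1)# 2/3 · (2,2)# 3/3 · (2,3)# 1/1
Row 4: (4,0)+ 2/2 · (4,1)+ 1/1 · (4,3)# — no occupied neighbors
Row 5: (5,0)+ 2/2 · (5,2)# — no occupied neighbors
Row 6: (6,0)+ 1/1
Sum over 14 agents: 1/2 + 3/3 + 1/1 + 1/2 + 0/4 + 2/3 + 2/2 + 2/3 + 3/3 + 1/1 + 2/2 + 1/1 + 2/2 + 1/1 = 34/3; mean = 34/3 ÷ 14 = 17/21 = 0.809523… → 0.810.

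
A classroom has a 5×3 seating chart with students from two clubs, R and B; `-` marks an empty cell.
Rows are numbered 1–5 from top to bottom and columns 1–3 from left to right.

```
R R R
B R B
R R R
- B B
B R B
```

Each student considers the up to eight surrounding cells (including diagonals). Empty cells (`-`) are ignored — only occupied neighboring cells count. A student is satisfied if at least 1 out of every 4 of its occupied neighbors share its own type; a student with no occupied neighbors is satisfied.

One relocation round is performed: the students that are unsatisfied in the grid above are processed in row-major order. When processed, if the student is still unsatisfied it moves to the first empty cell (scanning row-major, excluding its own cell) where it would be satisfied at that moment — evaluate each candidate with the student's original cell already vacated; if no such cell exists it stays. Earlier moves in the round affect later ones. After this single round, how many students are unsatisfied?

1

Initially unsatisfied (in order): (2,1), (2,3), (5,2).
  (2,1) → (4,1).
  (2,3): no empty cell satisfies it; stays.
  (5,2) → (2,1).
Resulting grid:
R R R
R R B
R R R
B B B
B - B
Unsatisfied now: (2,3).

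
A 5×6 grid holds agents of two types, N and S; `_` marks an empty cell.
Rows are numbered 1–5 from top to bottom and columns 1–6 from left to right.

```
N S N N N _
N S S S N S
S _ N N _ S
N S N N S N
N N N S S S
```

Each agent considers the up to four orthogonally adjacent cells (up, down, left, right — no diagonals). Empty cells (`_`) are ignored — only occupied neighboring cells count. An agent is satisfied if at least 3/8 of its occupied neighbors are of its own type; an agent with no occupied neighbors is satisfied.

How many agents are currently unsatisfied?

11

(1,1)N 1/2 ok
(1,2)S 1/3 unhappy
(1,3)N 1/3 unhappy
(1,4)N 2/3 ok
(1,5)N 2/2 ok
(2,1)N 1/3 unhappy
(2,2)S 2/3 ok
(2,3)S 2/4 ok
(2,4)S 1/4 unhappy
(2,5)N 1/3 unhappy
(2,6)S 1/2 ok
(3,1)S 0/2 unhappy
(3,3)N 2/3 ok
(3,4)N 2/3 ok
(3,6)S 1/2 ok
(4,1)N 1/3 unhappy
(4,2)S 0/3 unhappy
(4,3)N 3/4 ok
(4,4)N 2/4 ok
(4,5)S 1/3 unhappy
(4,6)N 0/3 unhappy
(5,1)N 2/2 ok
(5,2)N 2/3 ok
(5,3)N 2/3 ok
(5,4)S 1/3 unhappy
(5,5)S 3/3 ok
(5,6)S 1/2 ok
Unsatisfied: (1,2), (1,3), (2,1), (2,4), (2,5), (3,1), (4,1), (4,2), (4,5), (4,6), (5,4) — 11 in total.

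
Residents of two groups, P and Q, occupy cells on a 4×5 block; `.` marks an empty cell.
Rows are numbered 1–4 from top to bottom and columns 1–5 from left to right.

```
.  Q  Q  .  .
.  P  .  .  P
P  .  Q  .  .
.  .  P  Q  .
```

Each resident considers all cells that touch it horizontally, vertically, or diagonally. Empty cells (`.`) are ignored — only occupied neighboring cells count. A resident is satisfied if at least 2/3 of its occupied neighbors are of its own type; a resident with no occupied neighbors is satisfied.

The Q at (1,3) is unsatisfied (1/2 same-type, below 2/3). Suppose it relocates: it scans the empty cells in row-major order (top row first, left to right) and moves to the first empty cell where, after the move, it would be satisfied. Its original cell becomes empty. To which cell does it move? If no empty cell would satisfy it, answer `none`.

(2,3)

Vacating (1,3). Empty cells in order:
  (1,1): 1/2 same-type → still unsatisfied.
  (1,4): 0/1 same-type → still unsatisfied.
  (1,5): 0/1 same-type → still unsatisfied.
  (2,1): 1/3 same-type → still unsatisfied.
  (2,3): 2/3 same-type → satisfied — stop here.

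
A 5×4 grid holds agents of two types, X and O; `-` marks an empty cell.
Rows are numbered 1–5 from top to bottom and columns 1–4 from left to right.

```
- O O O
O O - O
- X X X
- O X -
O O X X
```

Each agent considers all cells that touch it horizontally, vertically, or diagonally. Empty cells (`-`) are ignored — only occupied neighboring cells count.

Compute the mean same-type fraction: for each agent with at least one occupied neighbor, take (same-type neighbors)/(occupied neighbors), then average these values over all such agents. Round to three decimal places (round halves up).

(1,2)O 3/3
(1,3)O 4/4
(1,4)O 2/2
(2,1)O 2/3
(2,2)O 3/5
(2,4)O 2/4
(3,2)X 2/5
(3,3)X 3/6
(3,4)X 2/3
(4,2)O 2/6
(4,3)X 5/7
(5,1)O 2/2
(5,2)O 2/4
(5,3)X 2/4
(5,4)X 2/2
Sum over 15 agents: 3/3 + 4/4 + 2/2 + 2/3 + 3/5 + 2/4 + 2/5 + 3/6 + 2/3 + 2/6 + 5/7 + 2/2 + 2/4 + 2/4 + 2/2 = 218/21; mean = 218/21 ÷ 15 = 218/315 = 0.692063… → 0.692.

0.692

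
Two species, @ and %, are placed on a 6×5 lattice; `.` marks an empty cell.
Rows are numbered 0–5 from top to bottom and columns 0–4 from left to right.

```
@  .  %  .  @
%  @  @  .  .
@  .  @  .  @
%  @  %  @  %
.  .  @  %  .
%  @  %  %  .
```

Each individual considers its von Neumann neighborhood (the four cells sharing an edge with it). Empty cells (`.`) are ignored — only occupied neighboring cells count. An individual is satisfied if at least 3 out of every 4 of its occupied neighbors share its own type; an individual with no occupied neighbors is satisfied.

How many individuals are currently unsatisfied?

Row 0: (0,0)@ 0/1 not · (0,2)% 0/1 not · (0,4)@ 0/0 satisfied
Row 1: (1,0)% 0/3 not · (1,1)@ 1/2 not · (1,2)@ 2/3 not
Row 2: (2,0)@ 0/2 not · (2,2)@ 1/2 not · (2,4)@ 0/1 not
Row 3: (3,0)% 0/2 not · (3,1)@ 0/2 not · (3,2)% 0/4 not · (3,3)@ 0/3 not · (3,4)% 0/2 not
Row 4: (4,2)@ 0/3 not · (4,3)% 1/3 not
Row 5: (5,0)% 0/1 not · (5,1)@ 0/2 not · (5,2)% 1/3 not · (5,3)% 2/2 satisfied
Unsatisfied: (0,0), (0,2), (1,0), (1,1), (1,2), (2,0), (2,2), (2,4), (3,0), (3,1), (3,2), (3,3), (3,4), (4,2), (4,3), (5,0), (5,1), (5,2) — 18 in total.

18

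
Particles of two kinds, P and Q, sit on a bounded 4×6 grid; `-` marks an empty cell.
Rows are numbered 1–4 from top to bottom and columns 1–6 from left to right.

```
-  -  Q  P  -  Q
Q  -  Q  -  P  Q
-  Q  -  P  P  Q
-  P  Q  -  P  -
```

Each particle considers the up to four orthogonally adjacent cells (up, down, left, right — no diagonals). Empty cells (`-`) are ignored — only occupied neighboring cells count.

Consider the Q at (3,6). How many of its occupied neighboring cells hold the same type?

Occupied neighbors of (3,6): (2,6)=Q, (3,5)=P.
Same type (Q): 1 of 2.

1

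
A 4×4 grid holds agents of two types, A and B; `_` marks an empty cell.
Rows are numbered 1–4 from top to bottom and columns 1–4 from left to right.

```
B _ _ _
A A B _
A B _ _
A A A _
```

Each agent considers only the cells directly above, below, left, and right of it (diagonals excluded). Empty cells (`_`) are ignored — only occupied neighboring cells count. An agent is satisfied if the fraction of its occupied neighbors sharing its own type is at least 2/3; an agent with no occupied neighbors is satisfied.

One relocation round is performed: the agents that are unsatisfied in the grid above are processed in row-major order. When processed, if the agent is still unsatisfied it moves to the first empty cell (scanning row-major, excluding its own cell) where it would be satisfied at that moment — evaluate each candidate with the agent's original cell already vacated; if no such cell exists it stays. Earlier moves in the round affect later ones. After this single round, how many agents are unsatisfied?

0

Initially unsatisfied (in order): (1,1), (2,2), (2,3), (3,2).
  (1,1) → (1,3).
  (2,2) → (1,1).
  (2,3): now satisfied by earlier moves; stays.
  (3,2) → (1,4).
Resulting grid:
A _ B B
A _ B _
A _ _ _
A A A _
All satisfied now.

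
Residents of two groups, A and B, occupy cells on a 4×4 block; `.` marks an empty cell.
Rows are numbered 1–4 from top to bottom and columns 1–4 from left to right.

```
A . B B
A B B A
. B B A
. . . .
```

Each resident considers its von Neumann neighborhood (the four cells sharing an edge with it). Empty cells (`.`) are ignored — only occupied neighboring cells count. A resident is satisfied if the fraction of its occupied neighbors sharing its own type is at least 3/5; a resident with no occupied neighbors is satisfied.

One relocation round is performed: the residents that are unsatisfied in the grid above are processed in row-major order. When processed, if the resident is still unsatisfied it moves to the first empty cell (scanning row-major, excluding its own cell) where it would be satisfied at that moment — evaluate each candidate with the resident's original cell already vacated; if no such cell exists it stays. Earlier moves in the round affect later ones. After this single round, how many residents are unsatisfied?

Initially unsatisfied (in order): (1,4), (2,1), (2,4), (3,4).
  (1,4) → (1,2).
  (2,1) → (4,1).
  (2,4) → (4,4).
  (3,4): no empty cell satisfies it; stays.
Resulting grid:
A B B .
. B B .
. B B A
A . . A
Unsatisfied now: (1,1), (3,4).

2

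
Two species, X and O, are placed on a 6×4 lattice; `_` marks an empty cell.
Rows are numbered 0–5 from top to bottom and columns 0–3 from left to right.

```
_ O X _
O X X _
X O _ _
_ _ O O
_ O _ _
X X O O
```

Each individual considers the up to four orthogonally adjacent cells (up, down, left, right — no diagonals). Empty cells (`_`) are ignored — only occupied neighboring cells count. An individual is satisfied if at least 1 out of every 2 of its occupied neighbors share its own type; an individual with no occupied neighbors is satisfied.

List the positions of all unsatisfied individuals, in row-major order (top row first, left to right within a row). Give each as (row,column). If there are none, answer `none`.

(0,1), (1,0), (1,1), (2,0), (2,1), (4,1), (5,1)

(0,1)O 0/2 ✗
(0,2)X 1/2 ✓
(1,0)O 0/2 ✗
(1,1)X 1/4 ✗
(1,2)X 2/2 ✓
(2,0)X 0/2 ✗
(2,1)O 0/2 ✗
(3,2)O 1/1 ✓
(3,3)O 1/1 ✓
(4,1)O 0/1 ✗
(5,0)X 1/1 ✓
(5,1)X 1/3 ✗
(5,2)O 1/2 ✓
(5,3)O 1/1 ✓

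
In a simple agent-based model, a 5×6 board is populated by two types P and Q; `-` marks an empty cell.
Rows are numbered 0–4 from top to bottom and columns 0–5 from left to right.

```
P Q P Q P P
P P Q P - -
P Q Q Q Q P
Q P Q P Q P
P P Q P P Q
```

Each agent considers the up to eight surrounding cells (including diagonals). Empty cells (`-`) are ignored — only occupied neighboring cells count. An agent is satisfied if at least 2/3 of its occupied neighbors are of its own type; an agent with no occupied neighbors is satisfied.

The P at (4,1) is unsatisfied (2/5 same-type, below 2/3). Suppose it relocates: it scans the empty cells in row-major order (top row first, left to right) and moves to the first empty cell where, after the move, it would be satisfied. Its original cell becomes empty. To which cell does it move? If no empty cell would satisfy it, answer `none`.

Vacating (4,1). Empty cells in order:
  (1,4): 4/7 same-type → still unsatisfied.
  (1,5): 3/4 same-type → satisfied — stop here.

(1,5)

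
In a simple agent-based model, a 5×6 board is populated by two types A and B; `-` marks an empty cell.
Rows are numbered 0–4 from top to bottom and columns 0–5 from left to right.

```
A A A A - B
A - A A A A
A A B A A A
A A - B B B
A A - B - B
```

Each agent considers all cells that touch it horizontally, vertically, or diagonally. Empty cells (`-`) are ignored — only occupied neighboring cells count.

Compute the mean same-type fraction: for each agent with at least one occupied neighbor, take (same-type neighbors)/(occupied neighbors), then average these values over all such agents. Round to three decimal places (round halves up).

0.785

(0,0)A 2/2
(0,1)A 4/4
(0,2)A 4/4
(0,3)A 4/4
(0,5)B 0/2
(1,0)A 4/4
(1,2)A 6/7
(1,3)A 6/7
(1,4)A 6/7
(1,5)A 3/4
(2,0)A 4/4
(2,1)A 5/6
(2,2)B 1/6
(2,3)A 4/7
(2,4)A 5/8
(2,5)A 3/5
(3,0)A 5/5
(3,1)A 5/6
(3,3)B 3/5
(3,4)B 4/7
(3,5)B 2/4
(4,0)A 3/3
(4,1)A 3/3
(4,3)B 2/2
(4,5)B 2/2
Sum over 25 agents: 2/2 + 4/4 + 4/4 + 4/4 + 0/2 + 4/4 + 6/7 + 6/7 + 6/7 + 3/4 + 4/4 + 5/6 + 1/6 + 4/7 + 5/8 + 3/5 + 5/5 + 5/6 + 3/5 + 4/7 + 2/4 + 3/3 + 3/3 + 2/2 + 2/2 = 16483/840; mean = 16483/840 ÷ 25 = 16483/21000 = 0.784904… → 0.785.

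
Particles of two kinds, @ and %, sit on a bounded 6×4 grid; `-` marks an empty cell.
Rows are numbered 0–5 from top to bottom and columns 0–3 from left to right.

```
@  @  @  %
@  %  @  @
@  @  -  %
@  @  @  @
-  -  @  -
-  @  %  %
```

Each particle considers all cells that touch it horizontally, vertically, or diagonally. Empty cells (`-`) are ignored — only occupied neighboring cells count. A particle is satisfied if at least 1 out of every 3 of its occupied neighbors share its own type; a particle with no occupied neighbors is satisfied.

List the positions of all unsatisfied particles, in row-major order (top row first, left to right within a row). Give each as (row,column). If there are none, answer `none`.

(0,0)@ 2/3 ✓
(0,1)@ 4/5 ✓
(0,2)@ 3/5 ✓
(0,3)% 0/3 ✗
(1,0)@ 4/5 ✓
(1,1)% 0/7 ✗
(1,2)@ 4/7 ✓
(1,3)@ 2/4 ✓
(2,0)@ 4/5 ✓
(2,1)@ 6/7 ✓
(2,3)% 0/4 ✗
(3,0)@ 3/3 ✓
(3,1)@ 5/5 ✓
(3,2)@ 4/5 ✓
(3,3)@ 2/3 ✓
(4,2)@ 4/6 ✓
(5,1)@ 1/2 ✓
(5,2)% 1/3 ✓
(5,3)% 1/2 ✓

(0,3), (1,1), (2,3)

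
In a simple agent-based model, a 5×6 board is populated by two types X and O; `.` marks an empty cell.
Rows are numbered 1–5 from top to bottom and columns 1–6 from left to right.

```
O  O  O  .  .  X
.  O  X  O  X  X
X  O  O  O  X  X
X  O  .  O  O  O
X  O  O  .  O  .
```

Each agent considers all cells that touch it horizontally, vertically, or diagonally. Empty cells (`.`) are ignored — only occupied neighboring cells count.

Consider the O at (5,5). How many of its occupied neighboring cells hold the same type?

Occupied neighbors of (5,5): (4,4)=O, (4,5)=O, (4,6)=O.
Same type (O): 3 of 3.

3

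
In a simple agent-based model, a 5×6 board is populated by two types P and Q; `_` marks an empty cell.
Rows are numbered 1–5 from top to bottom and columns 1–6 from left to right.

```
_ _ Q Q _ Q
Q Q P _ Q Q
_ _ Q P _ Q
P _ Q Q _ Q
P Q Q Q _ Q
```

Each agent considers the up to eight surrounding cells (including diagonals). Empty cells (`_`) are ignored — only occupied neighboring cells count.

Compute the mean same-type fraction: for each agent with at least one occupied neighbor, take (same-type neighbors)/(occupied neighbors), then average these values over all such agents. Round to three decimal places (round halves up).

0.751

Row 1: (1,3)Q 2/3 · (1,4)Q 2/3 · (1,6)Q 2/2
Row 2: (2,1)Q 1/1 · (2,2)Q 3/4 · (2,3)P 1/5 · (2,5)Q 4/5 · (2,6)Q 3/3
Row 3: (3,3)Q 3/5 · (3,4)P 1/5 · (3,6)Q 3/3
Row 4: (4,1)P 1/2 · (4,3)Q 5/6 · (4,4)Q 4/5 · (4,6)Q 2/2
Row 5: (5,1)P 1/2 · (5,2)Q 2/4 · (5,3)Q 4/4 · (5,4)Q 3/3 · (5,6)Q 1/1
Sum over 20 agents: 2/3 + 2/3 + 2/2 + 1/1 + 3/4 + 1/5 + 4/5 + 3/3 + 3/5 + 1/5 + 3/3 + 1/2 + 5/6 + 4/5 + 2/2 + 1/2 + 2/4 + 4/4 + 3/3 + 1/1 = 901/60; mean = 901/60 ÷ 20 = 901/1200 = 0.750833… → 0.751.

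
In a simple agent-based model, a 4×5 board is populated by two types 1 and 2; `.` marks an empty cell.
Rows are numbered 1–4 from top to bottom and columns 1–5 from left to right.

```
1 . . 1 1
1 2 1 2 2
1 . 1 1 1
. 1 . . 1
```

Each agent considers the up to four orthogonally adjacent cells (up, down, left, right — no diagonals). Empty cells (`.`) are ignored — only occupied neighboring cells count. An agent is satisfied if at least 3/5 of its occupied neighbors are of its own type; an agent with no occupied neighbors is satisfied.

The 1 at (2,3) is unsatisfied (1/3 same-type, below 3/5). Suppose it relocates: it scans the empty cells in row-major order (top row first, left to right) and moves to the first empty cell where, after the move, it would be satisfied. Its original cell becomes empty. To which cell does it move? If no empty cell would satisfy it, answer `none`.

(1,3)

Vacating (2,3). Empty cells in order:
  (1,2): 1/2 same-type → still unsatisfied.
  (1,3): 1/1 same-type → satisfied — stop here.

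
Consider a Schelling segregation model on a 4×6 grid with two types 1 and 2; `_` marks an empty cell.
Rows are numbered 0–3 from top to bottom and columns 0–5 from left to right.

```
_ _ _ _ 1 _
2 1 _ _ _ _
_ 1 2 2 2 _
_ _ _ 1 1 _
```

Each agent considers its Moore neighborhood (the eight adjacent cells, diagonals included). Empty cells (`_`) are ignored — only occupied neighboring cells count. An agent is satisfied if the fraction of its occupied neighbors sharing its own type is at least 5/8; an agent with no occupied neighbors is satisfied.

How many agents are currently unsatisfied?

8

Row 0: (0,4)1 0/0 ✓
Row 1: (1,0)2 0/2 ✗ · (1,1)1 1/3 ✗
Row 2: (2,1)1 1/3 ✗ · (2,2)2 1/4 ✗ · (2,3)2 2/4 ✗ · (2,4)2 1/3 ✗
Row 3: (3,3)1 1/4 ✗ · (3,4)1 1/3 ✗
Unsatisfied: (1,0), (1,1), (2,1), (2,2), (2,3), (2,4), (3,3), (3,4) — 8 in total.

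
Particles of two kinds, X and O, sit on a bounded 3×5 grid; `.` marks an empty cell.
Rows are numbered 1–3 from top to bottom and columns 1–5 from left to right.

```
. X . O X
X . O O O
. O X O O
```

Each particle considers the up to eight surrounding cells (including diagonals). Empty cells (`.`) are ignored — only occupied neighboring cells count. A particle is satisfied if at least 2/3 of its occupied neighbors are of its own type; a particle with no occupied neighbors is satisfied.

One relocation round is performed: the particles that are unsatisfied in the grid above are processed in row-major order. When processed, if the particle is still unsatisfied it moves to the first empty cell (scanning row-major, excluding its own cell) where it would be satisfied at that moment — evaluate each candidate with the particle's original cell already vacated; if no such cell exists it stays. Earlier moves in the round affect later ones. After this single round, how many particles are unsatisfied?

1

Initially unsatisfied (in order): (1,2), (1,5), (2,1), (3,2), (3,3).
  (1,2) → (1,1).
  (1,5) → (1,2).
  (2,1): now satisfied by earlier moves; stays.
  (3,2) → (1,3).
  (3,3) → (3,1).
Resulting grid:
X X O O .
X . O O O
X . . O O
Unsatisfied now: (1,2).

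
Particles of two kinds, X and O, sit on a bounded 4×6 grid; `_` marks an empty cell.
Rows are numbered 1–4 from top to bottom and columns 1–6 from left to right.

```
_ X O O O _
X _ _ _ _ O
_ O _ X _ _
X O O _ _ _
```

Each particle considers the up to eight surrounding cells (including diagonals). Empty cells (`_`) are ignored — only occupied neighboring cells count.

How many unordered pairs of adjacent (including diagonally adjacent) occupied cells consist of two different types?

5

Scan each occupied cell's neighbors to the right and below (and the two forward diagonals) so each pair is counted once.
Row 1: X(1,2)–O(1,3)≠ X(1,2)–X(2,1)= O(1,3)–O(1,4)= O(1,4)–O(1,5)= O(1,5)–O(2,6)=  → 1/5 unlike.
Row 2: X(2,1)–O(3,2)≠  → 1/1 unlike.
Row 3: O(3,2)–O(4,2)= O(3,2)–O(4,3)= O(3,2)–X(4,1)≠ X(3,4)–O(4,3)≠  → 2/4 unlike.
Row 4: X(4,1)–O(4,2)≠ O(4,2)–O(4,3)=  → 1/2 unlike.
Total adjacent occupied pairs: 12; unlike-type pairs: 5.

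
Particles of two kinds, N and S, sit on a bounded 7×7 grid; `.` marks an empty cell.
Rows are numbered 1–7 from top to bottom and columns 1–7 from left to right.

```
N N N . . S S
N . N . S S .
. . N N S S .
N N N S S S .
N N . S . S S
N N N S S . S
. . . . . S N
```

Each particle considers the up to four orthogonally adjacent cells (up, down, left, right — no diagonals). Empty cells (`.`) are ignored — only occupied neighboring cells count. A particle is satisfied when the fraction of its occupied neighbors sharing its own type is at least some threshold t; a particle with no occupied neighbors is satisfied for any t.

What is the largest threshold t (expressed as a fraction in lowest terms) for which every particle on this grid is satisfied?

0/1

(1,1)N 2/2
(1,2)N 2/2
(1,3)N 2/2
(1,6)S 2/2
(1,7)S 1/1
(2,1)N 1/1
(2,3)N 2/2
(2,5)S 2/2
(2,6)S 3/3
(3,3)N 3/3
(3,4)N 1/3
(3,5)S 3/4
(3,6)S 3/3
(4,1)N 2/2
(4,2)N 3/3
(4,3)N 2/3
(4,4)S 2/4
(4,5)S 3/3
(4,6)S 3/3
(5,1)N 3/3
(5,2)N 3/3
(5,4)S 2/2
(5,6)S 2/2
(5,7)S 2/2
(6,1)N 2/2
(6,2)N 3/3
(6,3)N 1/2
(6,4)S 2/3
(6,5)S 1/1
(6,7)S 1/2
(7,6)S 0/1
(7,7)N 0/2
The smallest same-type fraction is 0/1 at (7,6), which reduces to 0/1. Any threshold above that leaves this particle unsatisfied.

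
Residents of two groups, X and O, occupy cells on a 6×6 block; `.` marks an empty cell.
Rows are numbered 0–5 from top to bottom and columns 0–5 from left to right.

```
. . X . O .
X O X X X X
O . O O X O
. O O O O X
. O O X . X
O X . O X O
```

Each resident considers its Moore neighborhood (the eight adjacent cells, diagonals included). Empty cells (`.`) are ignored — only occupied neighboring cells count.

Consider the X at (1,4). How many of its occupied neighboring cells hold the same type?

Occupied neighbors of (1,4): (0,4)=O, (1,3)=X, (1,5)=X, (2,3)=O, (2,4)=X, (2,5)=O.
Same type (X): 3 of 6.

3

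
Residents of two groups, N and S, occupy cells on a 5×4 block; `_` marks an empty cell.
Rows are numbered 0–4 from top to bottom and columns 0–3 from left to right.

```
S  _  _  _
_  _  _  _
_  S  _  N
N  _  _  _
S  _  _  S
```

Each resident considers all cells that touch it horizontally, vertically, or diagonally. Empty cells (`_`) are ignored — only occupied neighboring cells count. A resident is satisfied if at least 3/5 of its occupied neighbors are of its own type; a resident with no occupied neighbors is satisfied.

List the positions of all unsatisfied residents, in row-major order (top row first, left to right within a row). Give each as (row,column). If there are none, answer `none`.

(2,1), (3,0), (4,0)

(0,0)S 0/0 ok
(2,1)S 0/1 unhappy
(2,3)N 0/0 ok
(3,0)N 0/2 unhappy
(4,0)S 0/1 unhappy
(4,3)S 0/0 ok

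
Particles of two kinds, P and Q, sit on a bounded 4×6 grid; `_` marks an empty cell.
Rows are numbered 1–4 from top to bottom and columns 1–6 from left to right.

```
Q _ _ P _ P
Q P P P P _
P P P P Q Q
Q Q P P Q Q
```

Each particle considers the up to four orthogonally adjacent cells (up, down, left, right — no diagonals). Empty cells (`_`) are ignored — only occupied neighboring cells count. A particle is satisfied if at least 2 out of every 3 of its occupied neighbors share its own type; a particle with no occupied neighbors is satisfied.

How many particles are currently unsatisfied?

6

(1,1)Q 1/1 ✓
(1,4)P 1/1 ✓
(1,6)P 0/0 ✓
(2,1)Q 1/3 ✗
(2,2)P 2/3 ✓
(2,3)P 3/3 ✓
(2,4)P 4/4 ✓
(2,5)P 1/2 ✗
(3,1)P 1/3 ✗
(3,2)P 3/4 ✓
(3,3)P 4/4 ✓
(3,4)P 3/4 ✓
(3,5)Q 2/4 ✗
(3,6)Q 2/2 ✓
(4,1)Q 1/2 ✗
(4,2)Q 1/3 ✗
(4,3)P 2/3 ✓
(4,4)P 2/3 ✓
(4,5)Q 2/3 ✓
(4,6)Q 2/2 ✓
Unsatisfied: (2,1), (2,5), (3,1), (3,5), (4,1), (4,2) — 6 in total.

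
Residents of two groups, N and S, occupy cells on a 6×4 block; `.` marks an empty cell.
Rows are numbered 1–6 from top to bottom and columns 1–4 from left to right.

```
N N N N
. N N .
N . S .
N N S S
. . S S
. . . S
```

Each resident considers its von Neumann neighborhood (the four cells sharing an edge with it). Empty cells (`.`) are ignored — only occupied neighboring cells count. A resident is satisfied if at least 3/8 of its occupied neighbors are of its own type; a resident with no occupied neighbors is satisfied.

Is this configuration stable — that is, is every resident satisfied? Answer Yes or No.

(1,1)N 1/1 satisfied
(1,2)N 3/3 satisfied
(1,3)N 3/3 satisfied
(1,4)N 1/1 satisfied
(2,2)N 2/2 satisfied
(2,3)N 2/3 satisfied
(3,1)N 1/1 satisfied
(3,3)S 1/2 satisfied
(4,1)N 2/2 satisfied
(4,2)N 1/2 satisfied
(4,3)S 3/4 satisfied
(4,4)S 2/2 satisfied
(5,3)S 2/2 satisfied
(5,4)S 3/3 satisfied
(6,4)S 1/1 satisfied
All meet the threshold, so the configuration is stable.

Yes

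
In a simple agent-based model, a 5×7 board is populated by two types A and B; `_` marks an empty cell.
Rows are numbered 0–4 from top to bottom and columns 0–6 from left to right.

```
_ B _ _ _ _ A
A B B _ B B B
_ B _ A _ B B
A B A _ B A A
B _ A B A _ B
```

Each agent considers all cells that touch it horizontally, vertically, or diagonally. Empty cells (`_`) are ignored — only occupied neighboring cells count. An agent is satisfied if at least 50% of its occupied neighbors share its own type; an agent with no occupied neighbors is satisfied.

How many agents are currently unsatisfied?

13

(0,1)B 2/3 ✓
(0,6)A 0/2 ✗
(1,0)A 0/3 ✗
(1,1)B 3/4 ✓
(1,2)B 3/4 ✓
(1,4)B 2/3 ✓
(1,5)B 4/5 ✓
(1,6)B 3/4 ✓
(2,1)B 3/6 ✓
(2,3)A 1/4 ✗
(2,5)B 5/7 ✓
(2,6)B 3/5 ✓
(3,0)A 0/3 ✗
(3,1)B 2/5 ✗
(3,2)A 2/5 ✗
(3,4)B 2/5 ✗
(3,5)A 2/6 ✗
(3,6)A 1/4 ✗
(4,0)B 1/2 ✓
(4,2)A 1/3 ✗
(4,3)B 1/4 ✗
(4,4)A 1/3 ✗
(4,6)B 0/2 ✗
Unsatisfied: (0,6), (1,0), (2,3), (3,0), (3,1), (3,2), (3,4), (3,5), (3,6), (4,2), (4,3), (4,4), (4,6) — 13 in total.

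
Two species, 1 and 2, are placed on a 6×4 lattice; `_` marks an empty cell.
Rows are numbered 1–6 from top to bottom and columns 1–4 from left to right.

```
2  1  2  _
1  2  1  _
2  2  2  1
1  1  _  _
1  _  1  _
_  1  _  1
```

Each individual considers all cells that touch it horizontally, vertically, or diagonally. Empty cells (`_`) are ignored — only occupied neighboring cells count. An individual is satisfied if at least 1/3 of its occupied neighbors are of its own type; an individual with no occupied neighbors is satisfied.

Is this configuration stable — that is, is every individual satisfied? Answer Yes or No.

(1,1)2 1/3 ✓
(1,2)1 2/5 ✓
(1,3)2 1/3 ✓
(2,1)1 1/5 ✗
(2,2)2 5/8 ✓
(2,3)1 2/6 ✓
(3,1)2 2/5 ✓
(3,2)2 3/7 ✓
(3,3)2 2/5 ✓
(3,4)1 1/2 ✓
(4,1)1 2/4 ✓
(4,2)1 3/6 ✓
(5,1)1 3/3 ✓
(5,3)1 3/3 ✓
(6,2)1 2/2 ✓
(6,4)1 1/1 ✓
For instance (2,1) has only 1/5 same-type neighbors, below 1/3.

No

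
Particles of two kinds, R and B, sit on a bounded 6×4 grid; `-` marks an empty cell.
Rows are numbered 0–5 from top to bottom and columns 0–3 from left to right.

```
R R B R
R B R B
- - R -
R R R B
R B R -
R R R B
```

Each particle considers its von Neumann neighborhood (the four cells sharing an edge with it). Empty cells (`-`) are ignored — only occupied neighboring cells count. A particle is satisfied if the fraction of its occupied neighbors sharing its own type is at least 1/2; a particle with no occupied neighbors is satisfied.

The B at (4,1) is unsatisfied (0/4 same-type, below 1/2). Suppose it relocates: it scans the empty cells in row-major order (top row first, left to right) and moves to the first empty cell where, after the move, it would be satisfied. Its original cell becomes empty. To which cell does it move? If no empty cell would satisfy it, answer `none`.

Vacating (4,1). Empty cells in order:
  (2,0): 0/2 same-type → still unsatisfied.
  (2,1): 1/3 same-type → still unsatisfied.
  (2,3): 2/3 same-type → satisfied — stop here.

(2,3)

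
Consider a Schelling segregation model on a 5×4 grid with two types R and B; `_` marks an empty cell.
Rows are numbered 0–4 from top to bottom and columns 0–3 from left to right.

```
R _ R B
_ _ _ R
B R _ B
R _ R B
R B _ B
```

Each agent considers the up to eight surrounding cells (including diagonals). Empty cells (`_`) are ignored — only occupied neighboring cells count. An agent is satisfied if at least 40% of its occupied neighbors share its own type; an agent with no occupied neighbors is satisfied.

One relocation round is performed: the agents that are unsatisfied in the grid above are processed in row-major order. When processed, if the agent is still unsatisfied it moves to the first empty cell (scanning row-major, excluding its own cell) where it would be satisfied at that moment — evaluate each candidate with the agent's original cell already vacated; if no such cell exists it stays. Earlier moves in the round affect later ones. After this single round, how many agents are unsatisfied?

Initially unsatisfied (in order): (0,3), (1,3), (2,0), (2,3), (3,2), (4,1).
  (0,3) → (2,2).
  (1,3) → (0,1).
  (2,0) → (1,2).
  (2,3): now satisfied by earlier moves; stays.
  (3,2) → (0,3).
  (4,1) → (1,3).
Resulting grid:
R R R R
_ _ B B
_ R B B
R _ _ B
R _ _ B
Unsatisfied now: (0,3), (2,1).

2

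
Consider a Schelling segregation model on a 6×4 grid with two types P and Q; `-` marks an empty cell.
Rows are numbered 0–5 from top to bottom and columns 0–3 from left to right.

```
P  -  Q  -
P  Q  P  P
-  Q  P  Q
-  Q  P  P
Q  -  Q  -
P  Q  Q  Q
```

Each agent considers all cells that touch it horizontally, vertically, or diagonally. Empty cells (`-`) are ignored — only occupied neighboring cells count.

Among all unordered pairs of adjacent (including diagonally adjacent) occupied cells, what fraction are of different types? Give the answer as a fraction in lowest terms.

7/13

Scan each occupied cell's neighbors to the right and below (and the two forward diagonals) so each pair is counted once.
Row 0: P(0,0)–P(1,0)= P(0,0)–Q(1,1)≠ Q(0,2)–P(1,2)≠ Q(0,2)–P(1,3)≠ Q(0,2)–Q(1,1)=  → 3/5 unlike.
Row 1: P(1,0)–Q(1,1)≠ P(1,0)–Q(2,1)≠ Q(1,1)–P(1,2)≠ Q(1,1)–Q(2,1)= Q(1,1)–P(2,2)≠ P(1,2)–P(1,3)= P(1,2)–P(2,2)= P(1,2)–Q(2,3)≠ P(1,2)–Q(2,1)≠ P(1,3)–Q(2,3)≠ P(1,3)–P(2,2)=  → 7/11 unlike.
Row 2: Q(2,1)–P(2,2)≠ Q(2,1)–Q(3,1)= Q(2,1)–P(3,2)≠ P(2,2)–Q(2,3)≠ P(2,2)–P(3,2)= P(2,2)–P(3,3)= P(2,2)–Q(3,1)≠ Q(2,3)–P(3,3)≠ Q(2,3)–P(3,2)≠  → 6/9 unlike.
Row 3: Q(3,1)–P(3,2)≠ Q(3,1)–Q(4,2)= Q(3,1)–Q(4,0)= P(3,2)–P(3,3)= P(3,2)–Q(4,2)≠ P(3,3)–Q(4,2)≠  → 3/6 unlike.
Row 4: Q(4,0)–P(5,0)≠ Q(4,0)–Q(5,1)= Q(4,2)–Q(5,2)= Q(4,2)–Q(5,3)= Q(4,2)–Q(5,1)=  → 1/5 unlike.
Row 5: P(5,0)–Q(5,1)≠ Q(5,1)–Q(5,2)= Q(5,2)–Q(5,3)=  → 1/3 unlike.
Total adjacent occupied pairs: 39; unlike-type pairs: 21.
21/39 reduces to 7/13.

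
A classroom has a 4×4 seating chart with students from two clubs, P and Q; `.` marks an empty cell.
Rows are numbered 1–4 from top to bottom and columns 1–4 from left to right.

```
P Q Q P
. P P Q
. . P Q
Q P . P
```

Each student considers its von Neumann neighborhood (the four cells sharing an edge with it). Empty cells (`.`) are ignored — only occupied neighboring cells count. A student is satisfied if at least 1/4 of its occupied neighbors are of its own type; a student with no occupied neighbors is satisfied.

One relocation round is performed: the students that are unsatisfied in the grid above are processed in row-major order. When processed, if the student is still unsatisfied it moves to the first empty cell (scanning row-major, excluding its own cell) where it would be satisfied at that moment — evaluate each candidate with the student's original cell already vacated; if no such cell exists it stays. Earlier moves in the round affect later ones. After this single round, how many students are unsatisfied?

Initially unsatisfied (in order): (1,1), (1,4), (4,1), (4,2), (4,4).
  (1,1) → (2,1).
  (1,4) → (1,1).
  (4,1) → (1,4).
  (4,2): now satisfied by earlier moves; stays.
  (4,4) → (3,1).
Resulting grid:
P Q Q Q
P P P Q
P . P Q
. P . .
All satisfied now.

0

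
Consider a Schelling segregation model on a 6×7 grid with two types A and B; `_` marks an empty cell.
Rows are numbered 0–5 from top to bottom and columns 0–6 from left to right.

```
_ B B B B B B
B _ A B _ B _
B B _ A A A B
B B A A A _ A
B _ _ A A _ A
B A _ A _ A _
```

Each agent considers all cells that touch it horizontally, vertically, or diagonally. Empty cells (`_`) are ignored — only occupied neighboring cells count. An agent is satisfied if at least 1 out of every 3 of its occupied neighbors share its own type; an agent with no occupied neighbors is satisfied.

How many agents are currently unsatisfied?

Row 0: (0,1)B 2/3 ok · (0,2)B 3/4 ok · (0,3)B 3/4 ok · (0,4)B 4/4 ok · (0,5)B 3/3 ok · (0,6)B 2/2 ok
Row 1: (1,0)B 3/3 ok · (1,2)A 1/6 unhappy · (1,3)B 3/6 ok · (1,5)B 4/6 ok
Row 2: (2,0)B 4/4 ok · (2,1)B 4/6 ok · (2,3)A 5/6 ok · (2,4)A 4/6 ok · (2,5)A 3/5 ok · (2,6)B 1/3 ok
Row 3: (3,0)B 4/4 ok · (3,1)B 4/5 ok · (3,2)A 3/5 ok · (3,3)A 6/6 ok · (3,4)A 6/6 ok · (3,6)A 2/3 ok
Row 4: (4,0)B 3/4 ok · (4,3)A 5/5 ok · (4,4)A 5/5 ok · (4,6)A 2/2 ok
Row 5: (5,0)B 1/2 ok · (5,1)A 0/2 unhappy · (5,3)A 2/2 ok · (5,5)A 2/2 ok
Unsatisfied: (1,2), (5,1) — 2 in total.

2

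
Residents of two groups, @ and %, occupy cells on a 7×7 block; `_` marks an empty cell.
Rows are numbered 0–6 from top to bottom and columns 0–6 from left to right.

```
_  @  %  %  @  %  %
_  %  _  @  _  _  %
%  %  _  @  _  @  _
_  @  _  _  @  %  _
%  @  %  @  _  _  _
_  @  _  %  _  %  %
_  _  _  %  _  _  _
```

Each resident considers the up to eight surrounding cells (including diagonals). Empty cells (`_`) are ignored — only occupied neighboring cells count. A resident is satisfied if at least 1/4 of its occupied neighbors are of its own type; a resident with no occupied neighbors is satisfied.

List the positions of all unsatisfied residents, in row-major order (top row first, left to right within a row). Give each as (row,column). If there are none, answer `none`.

Row 0: (0,1)@ 0/2 unhappy · (0,2)% 2/4 ok · (0,3)% 1/3 ok · (0,4)@ 1/3 ok · (0,5)% 2/3 ok · (0,6)% 2/2 ok
Row 1: (1,1)% 3/4 ok · (1,3)@ 2/4 ok · (1,6)% 2/3 ok
Row 2: (2,0)% 2/3 ok · (2,1)% 2/3 ok · (2,3)@ 2/2 ok · (2,5)@ 1/3 ok
Row 3: (3,1)@ 1/5 unhappy · (3,4)@ 3/4 ok · (3,5)% 0/2 unhappy
Row 4: (4,0)% 0/3 unhappy · (4,1)@ 2/4 ok · (4,2)% 1/5 unhappy · (4,3)@ 1/3 ok
Row 5: (5,1)@ 1/3 ok · (5,3)% 2/3 ok · (5,5)% 1/1 ok · (5,6)% 1/1 ok
Row 6: (6,3)% 1/1 ok

(0,1), (3,1), (3,5), (4,0), (4,2)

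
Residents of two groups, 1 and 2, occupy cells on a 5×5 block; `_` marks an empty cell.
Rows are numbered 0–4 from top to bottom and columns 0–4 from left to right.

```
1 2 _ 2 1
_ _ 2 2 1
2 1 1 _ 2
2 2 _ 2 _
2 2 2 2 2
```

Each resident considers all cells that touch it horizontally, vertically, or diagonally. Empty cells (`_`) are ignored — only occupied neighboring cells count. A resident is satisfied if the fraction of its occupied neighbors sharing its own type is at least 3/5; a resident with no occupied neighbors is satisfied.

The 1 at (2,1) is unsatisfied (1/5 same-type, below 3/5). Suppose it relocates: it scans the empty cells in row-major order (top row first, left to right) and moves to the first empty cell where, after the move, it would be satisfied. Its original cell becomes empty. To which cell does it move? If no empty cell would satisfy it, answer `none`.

Vacating (2,1). Empty cells in order:
  (0,2): 0/4 same-type → still unsatisfied.
  (1,0): 1/3 same-type → still unsatisfied.
  (1,1): 2/5 same-type → still unsatisfied.
  (2,3): 2/6 same-type → still unsatisfied.
  (3,2): 1/6 same-type → still unsatisfied.
  (3,4): 0/4 same-type → still unsatisfied.

none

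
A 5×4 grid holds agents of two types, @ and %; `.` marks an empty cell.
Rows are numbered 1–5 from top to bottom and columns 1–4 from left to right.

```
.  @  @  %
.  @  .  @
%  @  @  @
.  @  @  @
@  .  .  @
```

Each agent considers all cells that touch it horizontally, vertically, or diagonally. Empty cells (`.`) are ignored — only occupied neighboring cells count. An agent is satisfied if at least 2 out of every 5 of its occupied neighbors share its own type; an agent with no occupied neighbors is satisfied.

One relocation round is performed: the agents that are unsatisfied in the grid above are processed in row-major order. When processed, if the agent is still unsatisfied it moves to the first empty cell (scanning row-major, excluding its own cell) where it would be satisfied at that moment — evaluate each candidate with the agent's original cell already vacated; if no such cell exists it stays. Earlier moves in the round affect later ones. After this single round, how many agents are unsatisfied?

Initially unsatisfied (in order): (1,4), (3,1).
  (1,4): no empty cell satisfies it; stays.
  (3,1): no empty cell satisfies it; stays.
Resulting grid:
. @ @ %
. @ . @
% @ @ @
. @ @ @
@ . . @
Unsatisfied now: (1,4), (3,1).

2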